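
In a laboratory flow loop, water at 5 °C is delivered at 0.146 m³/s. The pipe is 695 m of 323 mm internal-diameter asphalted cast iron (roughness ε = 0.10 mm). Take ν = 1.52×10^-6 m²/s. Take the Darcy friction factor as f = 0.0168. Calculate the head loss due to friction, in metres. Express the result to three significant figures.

h_f ≈ 5.85 m

V = 4Q/(πD²) = 4·0.146/(π·0.323²) = 1.782 m/s
h_f = f(L/D)V²/(2g) = 0.01680·(695/0.323)·1.782²/(2·9.81) = 5.849 m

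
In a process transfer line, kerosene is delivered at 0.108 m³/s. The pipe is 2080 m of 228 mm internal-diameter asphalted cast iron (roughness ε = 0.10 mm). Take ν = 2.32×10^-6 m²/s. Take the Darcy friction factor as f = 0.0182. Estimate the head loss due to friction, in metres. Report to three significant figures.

h_f ≈ 59.2 m

V = 4Q/(πD²) = 4·0.108/(π·0.228²) = 2.645 m/s
h_f = f(L/D)V²/(2g) = 0.01820·(2080/0.228)·2.645²/(2·9.81) = 59.21 m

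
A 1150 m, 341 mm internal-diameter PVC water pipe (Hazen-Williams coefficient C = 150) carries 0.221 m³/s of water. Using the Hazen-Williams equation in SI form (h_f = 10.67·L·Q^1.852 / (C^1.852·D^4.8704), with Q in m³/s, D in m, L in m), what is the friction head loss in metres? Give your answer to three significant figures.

h_f ≈ 13.2 m

h_f = 10.67·1150·0.221^1.852 / (150^1.852·0.341^4.8704) = 13.19 m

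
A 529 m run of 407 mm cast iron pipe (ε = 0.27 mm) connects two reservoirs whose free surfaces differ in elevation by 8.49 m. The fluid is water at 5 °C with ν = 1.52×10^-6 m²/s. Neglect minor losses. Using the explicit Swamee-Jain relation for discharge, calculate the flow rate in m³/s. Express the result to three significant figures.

Q ≈ 0.344 m³/s

Swamee-Jain (Type II): Q = -0.965·√(gD⁵h_f/L)·ln[ε/(3.7D) + √(3.17ν²L/(gD³h_f))]
√(gD⁵h_f/L) = √(9.81·0.407⁵·8.49/529) = 0.04193
ε/(3.7D) = 1.79×10^-4; √(3.17ν²L/(gD³h_f)) = 2.63×10^-5
Q = -0.965·0.04193·ln(2.056×10^-4) = 0.3435 m³/s
Check: V = 2.64 m/s, Re = 7.07×10^5, f = 0.01849, h_f = 8.54 m ≈ 8.49 m ✓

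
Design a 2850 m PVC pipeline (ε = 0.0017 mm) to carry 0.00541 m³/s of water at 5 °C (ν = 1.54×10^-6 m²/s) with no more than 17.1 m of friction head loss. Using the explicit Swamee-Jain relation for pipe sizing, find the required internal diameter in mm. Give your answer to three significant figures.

D ≈ 97.9 mm

Swamee-Jain (Type III): D = 0.66·[ε^1.25·(LQ²/(gh_f))^4.75 + ν·Q^9.4·(L/(gh_f))^5.2]^0.04
LQ²/(gh_f) = 4.972×10^-4; L/(gh_f) = 16.99
Term 1 = ε^1.25·(…)^4.75 = 1.25×10^-23; Term 2 = ν·Q^9.4·(…)^5.2 = 1.89×10^-21
D = 0.66·(1.25×10^-23 + 1.89×10^-21)^0.04 = 0.09789 m = 97.9 mm
Check: V = 0.719 m/s, Re = 4.57×10^4, f = 0.02126, h_f = 16.3 m ≈ 17.1 m ✓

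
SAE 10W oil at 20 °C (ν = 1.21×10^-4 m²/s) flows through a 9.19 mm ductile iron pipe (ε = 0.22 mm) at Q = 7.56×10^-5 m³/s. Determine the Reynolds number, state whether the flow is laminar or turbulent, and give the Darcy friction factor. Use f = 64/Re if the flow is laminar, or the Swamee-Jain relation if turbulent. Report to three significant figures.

Re ≈ 86.6; laminar; f = 64/Re ≈ 0.739

V = 4Q/(πD²) = 1.140 m/s
Re = VD/ν = 1.140·0.00919/1.21×10^-4 = 86.6
Re < 2300 → laminar → f = 64/Re = 0.7393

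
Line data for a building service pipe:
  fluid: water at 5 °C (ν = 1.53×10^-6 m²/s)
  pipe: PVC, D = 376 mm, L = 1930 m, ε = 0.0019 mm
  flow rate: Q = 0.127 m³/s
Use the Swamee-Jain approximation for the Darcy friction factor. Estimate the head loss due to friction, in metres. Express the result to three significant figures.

V = 4Q/(πD²) = 4·0.127/(π·0.376²) = 1.144 m/s
Re = VD/ν = 1.144·0.376/1.53×10^-6 = 2.81×10^5 → turbulent
ε/D = 0.0019/376 = 5.05×10^-6
Swamee-Jain: f = 0.01461
h_f = f(L/D)V²/(2g) = 0.01461·(1930/0.376)·1.144²/(2·9.81) = 5.000 m

h_f ≈ 5.00 m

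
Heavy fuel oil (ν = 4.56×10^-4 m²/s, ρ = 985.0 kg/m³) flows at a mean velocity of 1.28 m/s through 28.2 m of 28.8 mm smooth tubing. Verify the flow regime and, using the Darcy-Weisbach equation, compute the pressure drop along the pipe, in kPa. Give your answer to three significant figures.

Δp ≈ 625 kPa

Re = VD/ν = 1.28·0.02880/4.56×10^-4 = 80.8 → laminar (Re < 2300)
f = 64/Re = 0.7917
h_f = f(L/D)V²/(2g) = 0.7917·(28.2/0.02880)·1.28²/(2·9.81) = 64.73 m
Δp = ρg·h_f = 985.0·9.81·64.73 = 625.5 kPa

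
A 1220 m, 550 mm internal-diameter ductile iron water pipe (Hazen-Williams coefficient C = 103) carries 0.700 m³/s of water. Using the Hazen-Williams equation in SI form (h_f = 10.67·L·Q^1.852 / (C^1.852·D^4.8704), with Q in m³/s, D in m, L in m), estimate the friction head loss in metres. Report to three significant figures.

h_f = 10.67·1220·0.700^1.852 / (103^1.852·0.550^4.8704) = 23.14 m

h_f ≈ 23.1 m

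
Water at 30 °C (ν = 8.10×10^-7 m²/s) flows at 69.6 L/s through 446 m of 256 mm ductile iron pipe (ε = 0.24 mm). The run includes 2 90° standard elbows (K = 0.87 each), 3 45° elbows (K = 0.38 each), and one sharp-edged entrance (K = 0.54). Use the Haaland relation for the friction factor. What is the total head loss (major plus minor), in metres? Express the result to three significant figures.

H_L ≈ 3.57 m

V = 4Q/(πD²) = 1.352 m/s; V²/2g = 0.09319 m
Re = 4.27×10^5, ε/D = 9.37×10^-4 → f = 0.02000 (Haaland)
Major: h_f = f(L/D)·V²/2g = 0.02000·1742·0.09319 = 3.248 m
Minor: ΣK = 3.42; h_m = ΣK·V²/2g = 0.3187 m
Total H_L = 3.248 + 0.3187 = 3.567 m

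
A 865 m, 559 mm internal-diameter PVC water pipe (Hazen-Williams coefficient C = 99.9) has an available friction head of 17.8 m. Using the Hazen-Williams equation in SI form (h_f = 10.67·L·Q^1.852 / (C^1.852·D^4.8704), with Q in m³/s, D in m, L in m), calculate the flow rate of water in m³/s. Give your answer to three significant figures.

Q ≈ 0.740 m³/s

Rearranging: Q = [h_f·C^1.852·D^4.8704 / (10.67·L)]^(1/1.852)
Q = [17.8·99.9^1.852·0.559^4.8704 / (10.67·865)]^0.540 = 0.7404 m³/s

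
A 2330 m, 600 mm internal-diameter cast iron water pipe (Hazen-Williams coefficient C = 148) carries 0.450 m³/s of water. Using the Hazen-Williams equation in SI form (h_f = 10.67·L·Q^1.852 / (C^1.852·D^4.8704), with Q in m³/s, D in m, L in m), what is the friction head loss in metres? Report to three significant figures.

h_f ≈ 6.52 m

h_f = 10.67·2330·0.450^1.852 / (148^1.852·0.600^4.8704) = 6.523 m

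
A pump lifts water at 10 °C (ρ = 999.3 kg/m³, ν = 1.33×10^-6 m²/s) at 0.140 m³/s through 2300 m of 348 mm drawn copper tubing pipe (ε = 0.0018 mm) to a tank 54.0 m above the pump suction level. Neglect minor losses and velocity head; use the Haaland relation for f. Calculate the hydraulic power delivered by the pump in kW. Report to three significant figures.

V = 4Q/(πD²) = 1.472 m/s; Re = 3.85×10^5; ε/D = 5.17×10^-6; f = 0.01374
h_f = f(L/D)V²/2g = 10.03 m
Total head H = z + h_f = 54.0 + 10.03 = 64.03 m
P_hyd = ρgQH = 999.3·9.81·0.140·64.03 = 87.88 kW

P_hyd ≈ 87.9 kW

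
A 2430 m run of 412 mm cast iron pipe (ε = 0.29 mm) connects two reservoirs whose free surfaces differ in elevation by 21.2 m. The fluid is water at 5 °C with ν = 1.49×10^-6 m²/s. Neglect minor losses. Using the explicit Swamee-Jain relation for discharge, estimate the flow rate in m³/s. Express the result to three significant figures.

Swamee-Jain (Type II): Q = -0.965·√(gD⁵h_f/L)·ln[ε/(3.7D) + √(3.17ν²L/(gD³h_f))]
√(gD⁵h_f/L) = √(9.81·0.412⁵·21.2/2430) = 0.03187
ε/(3.7D) = 1.90×10^-4; √(3.17ν²L/(gD³h_f)) = 3.43×10^-5
Q = -0.965·0.03187·ln(2.245×10^-4) = 0.2584 m³/s
Check: V = 1.94 m/s, Re = 5.36×10^5, f = 0.01889, h_f = 21.3 m ≈ 21.2 m ✓

Q ≈ 0.258 m³/s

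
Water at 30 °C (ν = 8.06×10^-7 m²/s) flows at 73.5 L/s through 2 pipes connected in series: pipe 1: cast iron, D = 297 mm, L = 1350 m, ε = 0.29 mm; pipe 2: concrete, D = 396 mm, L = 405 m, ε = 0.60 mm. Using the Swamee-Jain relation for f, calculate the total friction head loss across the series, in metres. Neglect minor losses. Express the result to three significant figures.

Pipe 1: V = 1.061 m/s, Re = 3.91×10^5, ε/D = 9.76×10^-4, f = 0.02042, h_1 = f(L/D)V²/2g = 5.325 m
Pipe 2: V = 0.5968 m/s, Re = 2.93×10^5, ε/D = 0.00152, f = 0.02268, h_2 = f(L/D)V²/2g = 0.4210 m
Series → Q common, losses add: H = Σh = 5.746 m

H ≈ 5.75 m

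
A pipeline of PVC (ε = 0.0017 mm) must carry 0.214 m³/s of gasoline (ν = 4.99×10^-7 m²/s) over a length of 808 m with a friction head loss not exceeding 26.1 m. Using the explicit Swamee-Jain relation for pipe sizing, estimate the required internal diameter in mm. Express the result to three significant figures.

D ≈ 263 mm

Swamee-Jain (Type III): D = 0.66·[ε^1.25·(LQ²/(gh_f))^4.75 + ν·Q^9.4·(L/(gh_f))^5.2]^0.04
LQ²/(gh_f) = 0.1445; L/(gh_f) = 3.156
Term 1 = ε^1.25·(…)^4.75 = 6.28×10^-12; Term 2 = ν·Q^9.4·(…)^5.2 = 9.98×10^-11
D = 0.66·(6.28×10^-12 + 9.98×10^-11)^0.04 = 0.2634 m = 263 mm
Check: V = 3.93 m/s, Re = 2.07×10^6, f = 0.01056, h_f = 25.5 m ≈ 26.1 m ✓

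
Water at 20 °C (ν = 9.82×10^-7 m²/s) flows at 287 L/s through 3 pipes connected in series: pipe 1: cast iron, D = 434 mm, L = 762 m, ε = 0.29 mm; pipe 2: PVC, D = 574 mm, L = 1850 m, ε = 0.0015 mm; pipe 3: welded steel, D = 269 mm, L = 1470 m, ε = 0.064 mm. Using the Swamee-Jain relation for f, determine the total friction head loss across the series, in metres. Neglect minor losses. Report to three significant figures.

Pipe 1: V = 1.940 m/s, Re = 8.57×10^5, ε/D = 6.68×10^-4, f = 0.01842, h_1 = f(L/D)V²/2g = 6.203 m
Pipe 2: V = 1.109 m/s, Re = 6.48×10^5, ε/D = 2.61×10^-6, f = 0.01255, h_2 = f(L/D)V²/2g = 2.537 m
Pipe 3: V = 5.050 m/s, Re = 1.38×10^6, ε/D = 2.38×10^-4, f = 0.01495, h_3 = f(L/D)V²/2g = 106.2 m
Series → Q common, losses add: H = Σh = 114.9 m

H ≈ 115 m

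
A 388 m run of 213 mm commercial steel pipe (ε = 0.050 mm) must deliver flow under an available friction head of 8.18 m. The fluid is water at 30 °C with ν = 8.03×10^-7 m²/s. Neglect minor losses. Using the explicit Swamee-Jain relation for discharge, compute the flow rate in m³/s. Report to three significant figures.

Swamee-Jain (Type II): Q = -0.965·√(gD⁵h_f/L)·ln[ε/(3.7D) + √(3.17ν²L/(gD³h_f))]
√(gD⁵h_f/L) = √(9.81·0.213⁵·8.18/388) = 0.009522
ε/(3.7D) = 6.34×10^-5; √(3.17ν²L/(gD³h_f)) = 3.20×10^-5
Q = -0.965·0.009522·ln(9.542×10^-5) = 0.08506 m³/s
Check: V = 2.39 m/s, Re = 6.33×10^5, f = 0.01555, h_f = 8.23 m ≈ 8.18 m ✓

Q ≈ 0.0851 m³/s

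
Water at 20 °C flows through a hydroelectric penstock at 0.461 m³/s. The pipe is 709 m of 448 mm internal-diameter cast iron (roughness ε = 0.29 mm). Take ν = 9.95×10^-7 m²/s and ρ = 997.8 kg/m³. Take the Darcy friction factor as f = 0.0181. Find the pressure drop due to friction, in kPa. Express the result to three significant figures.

V = 4Q/(πD²) = 4·0.461/(π·0.448²) = 2.925 m/s
h_f = f(L/D)V²/(2g) = 0.01810·(709/0.448)·2.925²/(2·9.81) = 12.49 m
Δp = ρg·h_f = 997.8·9.81·12.49 = 122.2 kPa

Δp ≈ 122 kPa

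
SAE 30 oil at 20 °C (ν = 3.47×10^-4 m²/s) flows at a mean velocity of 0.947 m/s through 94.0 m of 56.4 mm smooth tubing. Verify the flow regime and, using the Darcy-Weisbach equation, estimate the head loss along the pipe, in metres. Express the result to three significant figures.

Re = VD/ν = 0.947·0.05640/3.47×10^-4 = 154 → laminar (Re < 2300)
f = 64/Re = 0.4158
h_f = f(L/D)V²/(2g) = 0.4158·(94.0/0.05640)·0.947²/(2·9.81) = 31.68 m

h_f ≈ 31.7 m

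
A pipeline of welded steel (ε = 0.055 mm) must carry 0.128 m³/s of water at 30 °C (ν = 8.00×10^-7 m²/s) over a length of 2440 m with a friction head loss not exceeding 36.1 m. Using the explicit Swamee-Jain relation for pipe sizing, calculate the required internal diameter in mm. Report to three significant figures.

D ≈ 271 mm

Swamee-Jain (Type III): D = 0.66·[ε^1.25·(LQ²/(gh_f))^4.75 + ν·Q^9.4·(L/(gh_f))^5.2]^0.04
LQ²/(gh_f) = 0.1129; L/(gh_f) = 6.890
Term 1 = ε^1.25·(…)^4.75 = 1.50×10^-10; Term 2 = ν·Q^9.4·(…)^5.2 = 7.41×10^-11
D = 0.66·(1.50×10^-10 + 7.41×10^-11)^0.04 = 0.2714 m = 271 mm
Check: V = 2.21 m/s, Re = 7.51×10^5, f = 0.01506, h_f = 33.8 m ≈ 36.1 m ✓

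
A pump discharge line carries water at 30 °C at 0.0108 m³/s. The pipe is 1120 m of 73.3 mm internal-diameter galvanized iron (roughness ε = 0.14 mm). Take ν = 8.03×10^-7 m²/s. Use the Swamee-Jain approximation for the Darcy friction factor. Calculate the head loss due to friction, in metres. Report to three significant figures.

h_f ≈ 123 m

V = 4Q/(πD²) = 4·0.0108/(π·0.0733²) = 2.559 m/s
Re = VD/ν = 2.559·0.0733/8.03×10^-7 = 2.34×10^5 → turbulent
ε/D = 0.14/73.3 = 0.00191
Swamee-Jain: f = 0.02409
h_f = f(L/D)V²/(2g) = 0.02409·(1120/0.0733)·2.559²/(2·9.81) = 122.9 m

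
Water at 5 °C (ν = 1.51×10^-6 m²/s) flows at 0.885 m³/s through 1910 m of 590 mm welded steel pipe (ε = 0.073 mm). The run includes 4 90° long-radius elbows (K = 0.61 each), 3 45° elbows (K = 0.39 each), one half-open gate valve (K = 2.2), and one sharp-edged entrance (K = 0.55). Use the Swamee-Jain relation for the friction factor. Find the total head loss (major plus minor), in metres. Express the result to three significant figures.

H_L ≈ 26.9 m

V = 4Q/(πD²) = 3.237 m/s; V²/2g = 0.5341 m
Re = 1.26×10^6, ε/D = 1.24×10^-4 → f = 0.01362 (Swamee-Jain)
Major: h_f = f(L/D)·V²/2g = 0.01362·3237·0.5341 = 23.55 m
Minor: ΣK = 6.36; h_m = ΣK·V²/2g = 3.397 m
Total H_L = 23.55 + 3.397 = 26.94 m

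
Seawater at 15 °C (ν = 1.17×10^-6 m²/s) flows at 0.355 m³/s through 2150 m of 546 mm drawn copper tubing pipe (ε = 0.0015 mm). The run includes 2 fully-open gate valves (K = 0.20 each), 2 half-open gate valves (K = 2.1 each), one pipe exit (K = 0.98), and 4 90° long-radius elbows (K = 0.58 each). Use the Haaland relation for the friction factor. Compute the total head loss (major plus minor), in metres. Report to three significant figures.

V = 4Q/(πD²) = 1.516 m/s; V²/2g = 0.1172 m
Re = 7.08×10^5, ε/D = 2.75×10^-6 → f = 0.01233 (Haaland)
Major: h_f = f(L/D)·V²/2g = 0.01233·3938·0.1172 = 5.687 m
Minor: ΣK = 7.90; h_m = ΣK·V²/2g = 0.9256 m
Total H_L = 5.687 + 0.9256 = 6.613 m

H_L ≈ 6.61 m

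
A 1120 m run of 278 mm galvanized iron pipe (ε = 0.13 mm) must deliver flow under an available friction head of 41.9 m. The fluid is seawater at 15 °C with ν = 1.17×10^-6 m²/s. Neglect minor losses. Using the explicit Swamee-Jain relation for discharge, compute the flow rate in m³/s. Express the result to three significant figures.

Swamee-Jain (Type II): Q = -0.965·√(gD⁵h_f/L)·ln[ε/(3.7D) + √(3.17ν²L/(gD³h_f))]
√(gD⁵h_f/L) = √(9.81·0.278⁵·41.9/1120) = 0.02469
ε/(3.7D) = 1.26×10^-4; √(3.17ν²L/(gD³h_f)) = 2.35×10^-5
Q = -0.965·0.02469·ln(1.498×10^-4) = 0.2098 m³/s
Check: V = 3.46 m/s, Re = 8.21×10^5, f = 0.01719, h_f = 42.2 m ≈ 41.9 m ✓

Q ≈ 0.210 m³/s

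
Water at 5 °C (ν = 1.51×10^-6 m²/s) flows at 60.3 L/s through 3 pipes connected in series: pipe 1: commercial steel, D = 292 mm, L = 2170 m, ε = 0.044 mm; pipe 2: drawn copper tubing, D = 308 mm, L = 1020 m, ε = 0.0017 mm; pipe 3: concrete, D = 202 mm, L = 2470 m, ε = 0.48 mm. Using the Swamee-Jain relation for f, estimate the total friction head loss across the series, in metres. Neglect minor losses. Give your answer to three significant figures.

Pipe 1: V = 0.9005 m/s, Re = 1.74×10^5, ε/D = 1.51×10^-4, f = 0.01712, h_1 = f(L/D)V²/2g = 5.258 m
Pipe 2: V = 0.8093 m/s, Re = 1.65×10^5, ε/D = 5.52×10^-6, f = 0.01617, h_2 = f(L/D)V²/2g = 1.788 m
Pipe 3: V = 1.882 m/s, Re = 2.52×10^5, ε/D = 0.00238, f = 0.02533, h_3 = f(L/D)V²/2g = 55.88 m
Series → Q common, losses add: H = Σh = 62.93 m

H ≈ 62.9 m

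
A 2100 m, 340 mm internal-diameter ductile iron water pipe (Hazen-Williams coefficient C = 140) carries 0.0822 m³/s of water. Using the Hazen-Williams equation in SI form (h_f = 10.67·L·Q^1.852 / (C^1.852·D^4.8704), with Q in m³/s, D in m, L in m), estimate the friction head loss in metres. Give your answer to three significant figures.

h_f = 10.67·2100·0.0822^1.852 / (140^1.852·0.340^4.8704) = 4.446 m

h_f ≈ 4.45 m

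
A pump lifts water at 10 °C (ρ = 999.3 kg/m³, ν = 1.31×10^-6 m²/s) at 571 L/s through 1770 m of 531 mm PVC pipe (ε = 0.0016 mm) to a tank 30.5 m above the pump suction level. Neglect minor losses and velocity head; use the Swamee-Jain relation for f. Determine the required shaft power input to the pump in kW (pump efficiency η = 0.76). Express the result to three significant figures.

V = 4Q/(πD²) = 2.578 m/s; Re = 1.05×10^6; ε/D = 3.01×10^-6; f = 0.01160
h_f = f(L/D)V²/2g = 13.10 m
Total head H = z + h_f = 30.5 + 13.10 = 43.60 m
P_hyd = ρgQH = 999.3·9.81·0.571·43.60 = 244.1 kW
P_shaft = P_hyd/η = 244.1/0.76 = 321.1 kW

P_shaft ≈ 321 kW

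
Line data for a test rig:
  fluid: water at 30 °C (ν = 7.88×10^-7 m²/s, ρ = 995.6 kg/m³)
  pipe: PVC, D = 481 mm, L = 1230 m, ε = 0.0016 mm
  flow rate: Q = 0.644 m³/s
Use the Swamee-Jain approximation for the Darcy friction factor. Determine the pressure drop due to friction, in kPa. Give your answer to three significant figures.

Δp ≈ 166 kPa

V = 4Q/(πD²) = 4·0.644/(π·0.481²) = 3.544 m/s
Re = VD/ν = 3.544·0.481/7.88×10^-7 = 2.16×10^6 → turbulent
ε/D = 0.0016/481 = 3.33×10^-6
Swamee-Jain: f = 0.01037
h_f = f(L/D)V²/(2g) = 0.01037·(1230/0.481)·3.544²/(2·9.81) = 16.98 m
Δp = ρg·h_f = 995.6·9.81·16.98 = 165.8 kPa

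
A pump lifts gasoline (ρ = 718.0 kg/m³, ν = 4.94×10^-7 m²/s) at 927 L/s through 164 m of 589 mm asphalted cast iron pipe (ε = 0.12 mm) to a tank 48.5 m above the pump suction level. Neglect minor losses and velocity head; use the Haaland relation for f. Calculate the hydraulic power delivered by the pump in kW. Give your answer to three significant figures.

P_hyd ≈ 332 kW

V = 4Q/(πD²) = 3.402 m/s; Re = 4.06×10^6; ε/D = 2.04×10^-4; f = 0.01403
h_f = f(L/D)V²/2g = 2.305 m
Total head H = z + h_f = 48.5 + 2.305 = 50.81 m
P_hyd = ρgQH = 718.0·9.81·0.927·50.81 = 331.7 kW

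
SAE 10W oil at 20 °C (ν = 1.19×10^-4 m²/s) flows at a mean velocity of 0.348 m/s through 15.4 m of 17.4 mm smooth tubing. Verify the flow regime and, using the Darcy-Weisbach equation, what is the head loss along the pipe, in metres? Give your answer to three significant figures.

h_f ≈ 6.87 m

Re = VD/ν = 0.348·0.01740/1.19×10^-4 = 50.9 → laminar (Re < 2300)
f = 64/Re = 1.258
h_f = f(L/D)V²/(2g) = 1.258·(15.4/0.01740)·0.348²/(2·9.81) = 6.871 m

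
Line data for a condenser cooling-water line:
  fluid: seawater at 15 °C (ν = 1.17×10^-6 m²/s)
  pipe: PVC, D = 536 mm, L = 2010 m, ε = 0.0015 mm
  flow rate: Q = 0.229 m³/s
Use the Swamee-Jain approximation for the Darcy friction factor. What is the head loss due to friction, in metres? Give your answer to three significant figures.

h_f ≈ 2.62 m

V = 4Q/(πD²) = 4·0.229/(π·0.536²) = 1.015 m/s
Re = VD/ν = 1.015·0.536/1.17×10^-6 = 4.65×10^5 → turbulent
ε/D = 0.0015/536 = 2.80×10^-6
Swamee-Jain: f = 0.01331
h_f = f(L/D)V²/(2g) = 0.01331·(2010/0.536)·1.015²/(2·9.81) = 2.619 m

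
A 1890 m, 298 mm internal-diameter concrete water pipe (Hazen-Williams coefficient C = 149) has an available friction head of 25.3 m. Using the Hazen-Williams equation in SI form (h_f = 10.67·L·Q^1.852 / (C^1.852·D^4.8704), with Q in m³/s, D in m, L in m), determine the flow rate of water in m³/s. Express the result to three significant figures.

Q ≈ 0.167 m³/s

Rearranging: Q = [h_f·C^1.852·D^4.8704 / (10.67·L)]^(1/1.852)
Q = [25.3·149^1.852·0.298^4.8704 / (10.67·1890)]^0.540 = 0.1674 m³/s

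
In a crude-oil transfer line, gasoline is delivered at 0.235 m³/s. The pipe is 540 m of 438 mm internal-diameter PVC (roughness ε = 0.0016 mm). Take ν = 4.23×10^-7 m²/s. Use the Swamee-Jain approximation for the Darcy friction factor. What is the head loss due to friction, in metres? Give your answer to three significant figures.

V = 4Q/(πD²) = 4·0.235/(π·0.438²) = 1.560 m/s
Re = VD/ν = 1.560·0.438/4.23×10^-7 = 1.61×10^6 → turbulent
ε/D = 0.0016/438 = 3.65×10^-6
Swamee-Jain: f = 0.01085
h_f = f(L/D)V²/(2g) = 0.01085·(540/0.438)·1.560²/(2·9.81) = 1.658 m

h_f ≈ 1.66 m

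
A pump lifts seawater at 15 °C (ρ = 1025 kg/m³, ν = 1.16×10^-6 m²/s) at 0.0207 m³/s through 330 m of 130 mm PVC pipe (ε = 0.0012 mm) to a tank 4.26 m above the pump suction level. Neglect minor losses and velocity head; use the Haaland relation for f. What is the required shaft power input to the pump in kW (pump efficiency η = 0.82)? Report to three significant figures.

P_shaft ≈ 2.36 kW

V = 4Q/(πD²) = 1.560 m/s; Re = 1.75×10^5; ε/D = 9.23×10^-6; f = 0.01596
h_f = f(L/D)V²/2g = 5.023 m
Total head H = z + h_f = 4.26 + 5.023 = 9.283 m
P_hyd = ρgQH = 1025·9.81·0.0207·9.283 = 1.932 kW
P_shaft = P_hyd/η = 1.932/0.82 = 2.356 kW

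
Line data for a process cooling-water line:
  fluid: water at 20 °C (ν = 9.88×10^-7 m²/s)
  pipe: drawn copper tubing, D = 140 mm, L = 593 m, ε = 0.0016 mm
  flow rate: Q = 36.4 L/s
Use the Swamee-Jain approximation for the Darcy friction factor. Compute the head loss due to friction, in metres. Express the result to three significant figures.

h_f ≈ 17.2 m

V = 4Q/(πD²) = 4·0.0364/(π·0.140²) = 2.365 m/s
Re = VD/ν = 2.365·0.140/9.88×10^-7 = 3.35×10^5 → turbulent
ε/D = 0.0016/140 = 1.14×10^-5
Swamee-Jain: f = 0.01422
h_f = f(L/D)V²/(2g) = 0.01422·(593/0.140)·2.365²/(2·9.81) = 17.17 m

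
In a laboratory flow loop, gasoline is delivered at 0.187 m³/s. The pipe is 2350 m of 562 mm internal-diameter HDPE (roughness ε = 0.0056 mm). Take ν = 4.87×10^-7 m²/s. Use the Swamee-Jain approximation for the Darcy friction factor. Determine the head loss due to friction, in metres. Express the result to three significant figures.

h_f ≈ 1.47 m

V = 4Q/(πD²) = 4·0.187/(π·0.562²) = 0.7538 m/s
Re = VD/ν = 0.7538·0.562/4.87×10^-7 = 8.70×10^5 → turbulent
ε/D = 0.0056/562 = 9.96×10^-6
Swamee-Jain: f = 0.01211
h_f = f(L/D)V²/(2g) = 0.01211·(2350/0.562)·0.7538²/(2·9.81) = 1.467 m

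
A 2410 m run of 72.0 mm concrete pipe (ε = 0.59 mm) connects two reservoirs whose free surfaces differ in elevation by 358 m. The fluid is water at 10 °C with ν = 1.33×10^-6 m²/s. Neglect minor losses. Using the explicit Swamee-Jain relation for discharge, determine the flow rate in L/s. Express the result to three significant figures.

Q ≈ 9.83 L/s

Swamee-Jain (Type II): Q = -0.965·√(gD⁵h_f/L)·ln[ε/(3.7D) + √(3.17ν²L/(gD³h_f))]
√(gD⁵h_f/L) = √(9.81·0.0720⁵·358/2410) = 0.001679
ε/(3.7D) = 0.00221; √(3.17ν²L/(gD³h_f)) = 1.02×10^-4
Q = -0.965·0.001679·ln(0.002316) = 0.009832 m³/s
Check: V = 2.41 m/s, Re = 1.31×10^5, f = 0.03621, h_f = 360 m ≈ 358 m ✓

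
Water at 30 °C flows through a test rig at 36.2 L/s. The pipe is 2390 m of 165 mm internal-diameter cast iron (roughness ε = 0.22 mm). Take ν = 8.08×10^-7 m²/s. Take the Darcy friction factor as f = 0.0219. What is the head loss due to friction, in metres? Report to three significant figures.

V = 4Q/(πD²) = 4·0.0362/(π·0.165²) = 1.693 m/s
h_f = f(L/D)V²/(2g) = 0.02190·(2390/0.165)·1.693²/(2·9.81) = 46.34 m

h_f ≈ 46.3 m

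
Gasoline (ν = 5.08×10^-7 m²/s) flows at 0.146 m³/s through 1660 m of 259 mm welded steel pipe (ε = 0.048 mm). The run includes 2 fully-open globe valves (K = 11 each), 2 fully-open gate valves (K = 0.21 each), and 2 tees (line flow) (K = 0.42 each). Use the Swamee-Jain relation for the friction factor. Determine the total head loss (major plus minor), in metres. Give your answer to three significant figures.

H_L ≈ 45.1 m

V = 4Q/(πD²) = 2.771 m/s; V²/2g = 0.3914 m
Re = 1.41×10^6, ε/D = 1.85×10^-4 → f = 0.01434 (Swamee-Jain)
Major: h_f = f(L/D)·V²/2g = 0.01434·6409·0.3914 = 35.98 m
Minor: ΣK = 23.3; h_m = ΣK·V²/2g = 9.104 m
Total H_L = 35.98 + 9.104 = 45.08 m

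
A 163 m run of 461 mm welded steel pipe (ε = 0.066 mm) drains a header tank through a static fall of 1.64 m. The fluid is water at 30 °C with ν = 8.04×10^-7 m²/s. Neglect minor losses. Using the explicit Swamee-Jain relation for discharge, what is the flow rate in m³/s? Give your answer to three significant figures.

Q ≈ 0.430 m³/s

Swamee-Jain (Type II): Q = -0.965·√(gD⁵h_f/L)·ln[ε/(3.7D) + √(3.17ν²L/(gD³h_f))]
√(gD⁵h_f/L) = √(9.81·0.461⁵·1.64/163) = 0.04533
ε/(3.7D) = 3.87×10^-5; √(3.17ν²L/(gD³h_f)) = 1.46×10^-5
Q = -0.965·0.04533·ln(5.325×10^-5) = 0.4305 m³/s
Check: V = 2.58 m/s, Re = 1.48×10^6, f = 0.01377, h_f = 1.65 m ≈ 1.64 m ✓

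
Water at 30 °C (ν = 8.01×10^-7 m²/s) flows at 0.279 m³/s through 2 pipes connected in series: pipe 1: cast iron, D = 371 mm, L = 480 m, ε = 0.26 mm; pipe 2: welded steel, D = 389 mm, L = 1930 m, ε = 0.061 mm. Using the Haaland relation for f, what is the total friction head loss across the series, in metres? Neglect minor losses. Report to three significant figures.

Pipe 1: V = 2.581 m/s, Re = 1.20×10^6, ε/D = 7.01×10^-4, f = 0.01837, h_1 = f(L/D)V²/2g = 8.067 m
Pipe 2: V = 2.348 m/s, Re = 1.14×10^6, ε/D = 1.57×10^-4, f = 0.01399, h_2 = f(L/D)V²/2g = 19.49 m
Series → Q common, losses add: H = Σh = 27.56 m

H ≈ 27.6 m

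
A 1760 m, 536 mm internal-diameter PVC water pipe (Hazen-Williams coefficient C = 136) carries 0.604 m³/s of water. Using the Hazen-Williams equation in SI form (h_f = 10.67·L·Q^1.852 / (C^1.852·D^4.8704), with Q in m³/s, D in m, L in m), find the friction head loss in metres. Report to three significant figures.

h_f = 10.67·1760·0.604^1.852 / (136^1.852·0.536^4.8704) = 17.22 m

h_f ≈ 17.2 m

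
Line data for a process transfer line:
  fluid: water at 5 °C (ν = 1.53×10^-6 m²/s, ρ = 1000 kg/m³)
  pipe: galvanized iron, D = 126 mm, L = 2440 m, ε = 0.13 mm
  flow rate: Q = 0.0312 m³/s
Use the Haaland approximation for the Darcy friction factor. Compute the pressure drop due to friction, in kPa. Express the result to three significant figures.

Δp ≈ 1270 kPa

V = 4Q/(πD²) = 4·0.0312/(π·0.126²) = 2.502 m/s
Re = VD/ν = 2.502·0.126/1.53×10^-6 = 2.06×10^5 → turbulent
ε/D = 0.13/126 = 0.00103
Haaland: f = 0.02101
h_f = f(L/D)V²/(2g) = 0.02101·(2440/0.126)·2.502²/(2·9.81) = 129.8 m
Δp = ρg·h_f = 1000·9.81·129.8 = 1273 kPa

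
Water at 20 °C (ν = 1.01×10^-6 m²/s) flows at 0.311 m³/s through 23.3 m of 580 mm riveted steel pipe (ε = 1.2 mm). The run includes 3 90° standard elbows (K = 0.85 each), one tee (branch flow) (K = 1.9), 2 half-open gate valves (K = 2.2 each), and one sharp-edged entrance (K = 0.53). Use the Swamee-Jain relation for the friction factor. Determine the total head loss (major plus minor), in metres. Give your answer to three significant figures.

H_L ≈ 0.730 m

V = 4Q/(πD²) = 1.177 m/s; V²/2g = 0.07062 m
Re = 6.76×10^5, ε/D = 0.00207 → f = 0.02399 (Swamee-Jain)
Major: h_f = f(L/D)·V²/2g = 0.02399·40.17·0.07062 = 0.06807 m
Minor: ΣK = 9.38; h_m = ΣK·V²/2g = 0.6624 m
Total H_L = 0.06807 + 0.6624 = 0.7305 m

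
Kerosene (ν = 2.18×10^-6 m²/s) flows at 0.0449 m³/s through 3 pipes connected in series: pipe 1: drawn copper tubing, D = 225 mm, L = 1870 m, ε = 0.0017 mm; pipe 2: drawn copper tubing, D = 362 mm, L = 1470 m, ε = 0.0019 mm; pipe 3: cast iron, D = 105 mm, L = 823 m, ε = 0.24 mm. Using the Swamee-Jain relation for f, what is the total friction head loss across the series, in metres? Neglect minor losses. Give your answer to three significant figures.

Pipe 1: V = 1.129 m/s, Re = 1.17×10^5, ε/D = 7.56×10^-6, f = 0.01736, h_1 = f(L/D)V²/2g = 9.375 m
Pipe 2: V = 0.4363 m/s, Re = 7.24×10^4, ε/D = 5.25×10^-6, f = 0.01916, h_2 = f(L/D)V²/2g = 0.7546 m
Pipe 3: V = 5.185 m/s, Re = 2.50×10^5, ε/D = 0.00229, f = 0.02509, h_3 = f(L/D)V²/2g = 269.5 m
Series → Q common, losses add: H = Σh = 279.6 m

H ≈ 280 m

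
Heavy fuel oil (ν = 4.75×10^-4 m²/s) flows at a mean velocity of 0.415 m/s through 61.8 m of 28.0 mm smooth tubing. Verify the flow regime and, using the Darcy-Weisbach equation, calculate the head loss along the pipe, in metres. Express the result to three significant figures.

Re = VD/ν = 0.415·0.02800/4.75×10^-4 = 24.5 → laminar (Re < 2300)
f = 64/Re = 2.616
h_f = f(L/D)V²/(2g) = 2.616·(61.8/0.02800)·0.415²/(2·9.81) = 50.69 m

h_f ≈ 50.7 m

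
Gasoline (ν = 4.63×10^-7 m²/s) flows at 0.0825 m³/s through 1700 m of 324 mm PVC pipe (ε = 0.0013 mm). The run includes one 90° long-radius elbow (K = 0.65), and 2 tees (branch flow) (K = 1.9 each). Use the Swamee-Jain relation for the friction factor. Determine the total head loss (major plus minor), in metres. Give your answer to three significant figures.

H_L ≈ 3.55 m

V = 4Q/(πD²) = 1.001 m/s; V²/2g = 0.05103 m
Re = 7.00×10^5, ε/D = 4.01×10^-6 → f = 0.01242 (Swamee-Jain)
Major: h_f = f(L/D)·V²/2g = 0.01242·5247·0.05103 = 3.325 m
Minor: ΣK = 4.45; h_m = ΣK·V²/2g = 0.2271 m
Total H_L = 3.325 + 0.2271 = 3.552 m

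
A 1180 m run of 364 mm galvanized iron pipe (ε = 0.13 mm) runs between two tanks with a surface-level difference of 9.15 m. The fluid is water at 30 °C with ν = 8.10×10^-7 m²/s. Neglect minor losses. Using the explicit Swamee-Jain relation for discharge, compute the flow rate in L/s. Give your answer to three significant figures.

Swamee-Jain (Type II): Q = -0.965·√(gD⁵h_f/L)·ln[ε/(3.7D) + √(3.17ν²L/(gD³h_f))]
√(gD⁵h_f/L) = √(9.81·0.364⁵·9.15/1180) = 0.02205
ε/(3.7D) = 9.65×10^-5; √(3.17ν²L/(gD³h_f)) = 2.38×10^-5
Q = -0.965·0.02205·ln(1.203×10^-4) = 0.1920 m³/s
Check: V = 1.85 m/s, Re = 8.29×10^5, f = 0.01637, h_f = 9.21 m ≈ 9.15 m ✓

Q ≈ 192 L/s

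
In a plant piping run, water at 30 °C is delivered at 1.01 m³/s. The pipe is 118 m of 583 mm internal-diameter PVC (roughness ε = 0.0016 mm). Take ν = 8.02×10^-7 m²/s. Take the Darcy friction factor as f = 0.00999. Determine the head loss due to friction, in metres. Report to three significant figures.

V = 4Q/(πD²) = 4·1.01/(π·0.583²) = 3.784 m/s
h_f = f(L/D)V²/(2g) = 0.009990·(118/0.583)·3.784²/(2·9.81) = 1.475 m

h_f ≈ 1.48 m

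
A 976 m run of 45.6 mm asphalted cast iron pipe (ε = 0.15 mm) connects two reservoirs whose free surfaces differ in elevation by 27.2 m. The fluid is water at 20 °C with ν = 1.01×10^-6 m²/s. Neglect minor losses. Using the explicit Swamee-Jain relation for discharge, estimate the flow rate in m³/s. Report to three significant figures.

Swamee-Jain (Type II): Q = -0.965·√(gD⁵h_f/L)·ln[ε/(3.7D) + √(3.17ν²L/(gD³h_f))]
√(gD⁵h_f/L) = √(9.81·0.0456⁵·27.2/976) = 2.322×10^-4
ε/(3.7D) = 8.89×10^-4; √(3.17ν²L/(gD³h_f)) = 3.53×10^-4
Q = -0.965·2.322×10^-4·ln(0.001242) = 0.001499 m³/s
Check: V = 0.918 m/s, Re = 4.14×10^4, f = 0.02995, h_f = 27.5 m ≈ 27.2 m ✓

Q ≈ 0.00150 m³/s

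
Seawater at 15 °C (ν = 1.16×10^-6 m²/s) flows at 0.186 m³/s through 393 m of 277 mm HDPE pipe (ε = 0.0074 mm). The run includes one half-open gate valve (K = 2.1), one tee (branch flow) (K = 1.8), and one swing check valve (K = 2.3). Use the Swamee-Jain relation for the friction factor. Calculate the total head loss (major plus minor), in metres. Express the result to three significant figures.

H_L ≈ 11.8 m

V = 4Q/(πD²) = 3.086 m/s; V²/2g = 0.4855 m
Re = 7.37×10^5, ε/D = 2.67×10^-5 → f = 0.01275 (Swamee-Jain)
Major: h_f = f(L/D)·V²/2g = 0.01275·1419·0.4855 = 8.782 m
Minor: ΣK = 6.20; h_m = ΣK·V²/2g = 3.010 m
Total H_L = 8.782 + 3.010 = 11.79 m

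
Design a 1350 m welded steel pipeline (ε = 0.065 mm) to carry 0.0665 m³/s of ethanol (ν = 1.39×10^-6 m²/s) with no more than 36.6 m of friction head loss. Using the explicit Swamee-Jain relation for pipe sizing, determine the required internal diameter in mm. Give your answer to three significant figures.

Swamee-Jain (Type III): D = 0.66·[ε^1.25·(LQ²/(gh_f))^4.75 + ν·Q^9.4·(L/(gh_f))^5.2]^0.04
LQ²/(gh_f) = 0.01663; L/(gh_f) = 3.760
Term 1 = ε^1.25·(…)^4.75 = 2.07×10^-14; Term 2 = ν·Q^9.4·(…)^5.2 = 1.17×10^-14
D = 0.66·(2.07×10^-14 + 1.17×10^-14)^0.04 = 0.1905 m = 191 mm
Check: V = 2.33 m/s, Re = 3.20×10^5, f = 0.01725, h_f = 33.9 m ≈ 36.6 m ✓

D ≈ 191 mm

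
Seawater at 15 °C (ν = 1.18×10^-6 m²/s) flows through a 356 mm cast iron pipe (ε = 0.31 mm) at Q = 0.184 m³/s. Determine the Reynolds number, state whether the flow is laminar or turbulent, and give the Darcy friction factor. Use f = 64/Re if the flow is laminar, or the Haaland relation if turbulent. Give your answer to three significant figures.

V = 4Q/(πD²) = 1.849 m/s
Re = VD/ν = 1.849·0.356/1.18×10^-6 = 5.58×10^5
Re > 4000 → turbulent; ε/D = 8.71×10^-4
Haaland: f = 0.01955

Re ≈ 5.58×10^5; turbulent; f ≈ 0.0195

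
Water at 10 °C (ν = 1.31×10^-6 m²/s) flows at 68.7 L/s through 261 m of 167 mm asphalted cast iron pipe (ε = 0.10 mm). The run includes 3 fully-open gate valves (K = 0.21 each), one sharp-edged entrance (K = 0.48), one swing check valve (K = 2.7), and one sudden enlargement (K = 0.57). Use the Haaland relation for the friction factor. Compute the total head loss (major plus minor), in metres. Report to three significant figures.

V = 4Q/(πD²) = 3.136 m/s; V²/2g = 0.5014 m
Re = 4.00×10^5, ε/D = 5.99×10^-4 → f = 0.01835 (Haaland)
Major: h_f = f(L/D)·V²/2g = 0.01835·1563·0.5014 = 14.38 m
Minor: ΣK = 4.38; h_m = ΣK·V²/2g = 2.196 m
Total H_L = 14.38 + 2.196 = 16.57 m

H_L ≈ 16.6 m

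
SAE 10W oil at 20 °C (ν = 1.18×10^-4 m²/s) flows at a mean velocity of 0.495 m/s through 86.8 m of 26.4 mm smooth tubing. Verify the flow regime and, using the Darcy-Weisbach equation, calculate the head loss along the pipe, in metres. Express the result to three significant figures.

Re = VD/ν = 0.495·0.02640/1.18×10^-4 = 111 → laminar (Re < 2300)
f = 64/Re = 0.5779
h_f = f(L/D)V²/(2g) = 0.5779·(86.8/0.02640)·0.495²/(2·9.81) = 23.73 m

h_f ≈ 23.7 m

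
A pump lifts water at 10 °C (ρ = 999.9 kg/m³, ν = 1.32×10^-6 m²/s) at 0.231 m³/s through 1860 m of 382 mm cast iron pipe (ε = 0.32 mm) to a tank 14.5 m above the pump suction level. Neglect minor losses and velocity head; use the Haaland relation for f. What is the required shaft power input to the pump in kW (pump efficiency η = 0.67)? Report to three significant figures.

V = 4Q/(πD²) = 2.016 m/s; Re = 5.83×10^5; ε/D = 8.38×10^-4; f = 0.01936
h_f = f(L/D)V²/2g = 19.52 m
Total head H = z + h_f = 14.5 + 19.52 = 34.02 m
P_hyd = ρgQH = 999.9·9.81·0.231·34.02 = 77.09 kW
P_shaft = P_hyd/η = 77.09/0.67 = 115.1 kW

P_shaft ≈ 115 kW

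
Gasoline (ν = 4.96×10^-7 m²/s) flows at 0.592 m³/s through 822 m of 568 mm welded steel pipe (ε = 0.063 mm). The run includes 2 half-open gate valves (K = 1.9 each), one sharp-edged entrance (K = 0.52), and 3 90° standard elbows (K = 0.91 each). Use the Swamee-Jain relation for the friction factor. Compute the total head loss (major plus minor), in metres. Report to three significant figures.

H_L ≈ 7.15 m

V = 4Q/(πD²) = 2.336 m/s; V²/2g = 0.2782 m
Re = 2.68×10^6, ε/D = 1.11×10^-4 → f = 0.01289 (Swamee-Jain)
Major: h_f = f(L/D)·V²/2g = 0.01289·1447·0.2782 = 5.189 m
Minor: ΣK = 7.05; h_m = ΣK·V²/2g = 1.961 m
Total H_L = 5.189 + 1.961 = 7.150 m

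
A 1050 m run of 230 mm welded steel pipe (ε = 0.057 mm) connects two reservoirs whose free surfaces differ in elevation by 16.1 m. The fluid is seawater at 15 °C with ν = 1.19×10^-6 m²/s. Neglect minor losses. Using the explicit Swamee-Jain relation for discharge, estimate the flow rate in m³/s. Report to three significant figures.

Swamee-Jain (Type II): Q = -0.965·√(gD⁵h_f/L)·ln[ε/(3.7D) + √(3.17ν²L/(gD³h_f))]
√(gD⁵h_f/L) = √(9.81·0.230⁵·16.1/1050) = 0.009839
ε/(3.7D) = 6.70×10^-5; √(3.17ν²L/(gD³h_f)) = 4.95×10^-5
Q = -0.965·0.009839·ln(1.165×10^-4) = 0.08600 m³/s
Check: V = 2.07 m/s, Re = 4.00×10^5, f = 0.01624, h_f = 16.2 m ≈ 16.1 m ✓

Q ≈ 0.0860 m³/s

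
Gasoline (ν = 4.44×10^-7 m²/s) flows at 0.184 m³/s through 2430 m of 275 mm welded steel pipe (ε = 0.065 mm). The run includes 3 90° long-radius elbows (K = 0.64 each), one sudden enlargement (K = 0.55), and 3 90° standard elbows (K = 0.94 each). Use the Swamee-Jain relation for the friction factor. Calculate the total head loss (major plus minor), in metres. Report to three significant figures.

H_L ≈ 66.4 m

V = 4Q/(πD²) = 3.098 m/s; V²/2g = 0.4891 m
Re = 1.92×10^6, ε/D = 2.36×10^-4 → f = 0.01476 (Swamee-Jain)
Major: h_f = f(L/D)·V²/2g = 0.01476·8836·0.4891 = 63.79 m
Minor: ΣK = 5.29; h_m = ΣK·V²/2g = 2.588 m
Total H_L = 63.79 + 2.588 = 66.37 m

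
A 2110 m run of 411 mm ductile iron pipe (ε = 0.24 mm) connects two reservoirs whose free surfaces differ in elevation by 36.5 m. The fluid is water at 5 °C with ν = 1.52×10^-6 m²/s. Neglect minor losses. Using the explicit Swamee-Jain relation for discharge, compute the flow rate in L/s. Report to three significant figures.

Swamee-Jain (Type II): Q = -0.965·√(gD⁵h_f/L)·ln[ε/(3.7D) + √(3.17ν²L/(gD³h_f))]
√(gD⁵h_f/L) = √(9.81·0.411⁵·36.5/2110) = 0.04461
ε/(3.7D) = 1.58×10^-4; √(3.17ν²L/(gD³h_f)) = 2.49×10^-5
Q = -0.965·0.04461·ln(1.828×10^-4) = 0.3705 m³/s
Check: V = 2.79 m/s, Re = 7.55×10^5, f = 0.01799, h_f = 36.7 m ≈ 36.5 m ✓

Q ≈ 371 L/s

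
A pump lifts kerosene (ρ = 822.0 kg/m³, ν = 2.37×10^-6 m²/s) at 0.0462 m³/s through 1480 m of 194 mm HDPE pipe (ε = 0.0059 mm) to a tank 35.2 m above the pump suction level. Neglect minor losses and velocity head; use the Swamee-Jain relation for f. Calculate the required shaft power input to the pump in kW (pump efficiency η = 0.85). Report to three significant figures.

V = 4Q/(πD²) = 1.563 m/s; Re = 1.28×10^5; ε/D = 3.04×10^-5; f = 0.01719
h_f = f(L/D)V²/2g = 16.33 m
Total head H = z + h_f = 35.2 + 16.33 = 51.53 m
P_hyd = ρgQH = 822.0·9.81·0.0462·51.53 = 19.20 kW
P_shaft = P_hyd/η = 19.20/0.85 = 22.58 kW

P_shaft ≈ 22.6 kW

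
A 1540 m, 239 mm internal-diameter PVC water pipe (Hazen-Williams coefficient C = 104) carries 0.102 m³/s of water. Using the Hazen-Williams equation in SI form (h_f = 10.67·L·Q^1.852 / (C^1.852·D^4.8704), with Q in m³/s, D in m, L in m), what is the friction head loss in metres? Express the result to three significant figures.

h_f = 10.67·1540·0.102^1.852 / (104^1.852·0.239^4.8704) = 46.94 m

h_f ≈ 46.9 m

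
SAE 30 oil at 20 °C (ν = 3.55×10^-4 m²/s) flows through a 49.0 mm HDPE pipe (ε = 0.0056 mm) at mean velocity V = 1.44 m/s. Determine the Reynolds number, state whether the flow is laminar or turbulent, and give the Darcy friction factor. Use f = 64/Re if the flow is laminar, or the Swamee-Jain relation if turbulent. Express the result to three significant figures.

Re = VD/ν = 1.440·0.0490/3.55×10^-4 = 199
Re < 2300 → laminar → f = 64/Re = 0.3220

Re ≈ 199; laminar; f = 64/Re ≈ 0.322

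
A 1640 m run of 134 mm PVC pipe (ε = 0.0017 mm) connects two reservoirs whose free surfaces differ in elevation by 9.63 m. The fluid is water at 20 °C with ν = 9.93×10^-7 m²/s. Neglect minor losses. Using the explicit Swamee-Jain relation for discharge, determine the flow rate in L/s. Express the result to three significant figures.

Swamee-Jain (Type II): Q = -0.965·√(gD⁵h_f/L)·ln[ε/(3.7D) + √(3.17ν²L/(gD³h_f))]
√(gD⁵h_f/L) = √(9.81·0.134⁵·9.63/1640) = 0.001578
ε/(3.7D) = 3.43×10^-6; √(3.17ν²L/(gD³h_f)) = 1.50×10^-4
Q = -0.965·0.001578·ln(1.536×10^-4) = 0.01337 m³/s
Check: V = 0.948 m/s, Re = 1.28×10^5, f = 0.01707, h_f = 9.57 m ≈ 9.63 m ✓

Q ≈ 13.4 L/s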